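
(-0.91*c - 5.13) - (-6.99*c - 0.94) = 6.08*c - 4.19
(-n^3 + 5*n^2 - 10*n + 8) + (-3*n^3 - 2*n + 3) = -4*n^3 + 5*n^2 - 12*n + 11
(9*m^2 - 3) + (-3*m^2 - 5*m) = 6*m^2 - 5*m - 3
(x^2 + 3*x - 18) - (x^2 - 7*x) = 10*x - 18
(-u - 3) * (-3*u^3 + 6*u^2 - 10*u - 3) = 3*u^4 + 3*u^3 - 8*u^2 + 33*u + 9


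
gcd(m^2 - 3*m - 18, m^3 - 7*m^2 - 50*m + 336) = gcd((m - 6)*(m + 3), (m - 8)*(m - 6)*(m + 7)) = m - 6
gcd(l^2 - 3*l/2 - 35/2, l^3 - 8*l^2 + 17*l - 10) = l - 5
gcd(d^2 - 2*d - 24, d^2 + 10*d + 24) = d + 4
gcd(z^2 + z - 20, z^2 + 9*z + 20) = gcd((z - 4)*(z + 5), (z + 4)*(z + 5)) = z + 5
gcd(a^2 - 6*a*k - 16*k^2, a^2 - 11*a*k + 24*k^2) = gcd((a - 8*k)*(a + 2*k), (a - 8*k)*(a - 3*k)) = a - 8*k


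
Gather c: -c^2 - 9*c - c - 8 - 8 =-c^2 - 10*c - 16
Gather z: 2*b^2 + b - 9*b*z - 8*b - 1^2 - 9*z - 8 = 2*b^2 - 7*b + z*(-9*b - 9) - 9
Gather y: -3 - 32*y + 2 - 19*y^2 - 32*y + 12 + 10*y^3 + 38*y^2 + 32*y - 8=10*y^3 + 19*y^2 - 32*y + 3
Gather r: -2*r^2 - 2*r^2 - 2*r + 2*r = -4*r^2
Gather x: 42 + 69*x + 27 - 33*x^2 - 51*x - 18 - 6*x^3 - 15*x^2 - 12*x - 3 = -6*x^3 - 48*x^2 + 6*x + 48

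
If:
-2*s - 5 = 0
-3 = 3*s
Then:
No Solution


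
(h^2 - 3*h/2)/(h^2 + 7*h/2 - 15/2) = h/(h + 5)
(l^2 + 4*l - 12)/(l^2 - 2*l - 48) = (l - 2)/(l - 8)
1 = 1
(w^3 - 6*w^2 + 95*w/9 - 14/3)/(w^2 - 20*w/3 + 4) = (w^2 - 16*w/3 + 7)/(w - 6)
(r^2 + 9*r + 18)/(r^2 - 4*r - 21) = (r + 6)/(r - 7)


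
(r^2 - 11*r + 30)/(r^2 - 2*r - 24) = (r - 5)/(r + 4)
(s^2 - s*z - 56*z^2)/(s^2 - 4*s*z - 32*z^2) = (s + 7*z)/(s + 4*z)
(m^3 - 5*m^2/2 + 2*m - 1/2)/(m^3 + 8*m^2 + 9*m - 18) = (2*m^2 - 3*m + 1)/(2*(m^2 + 9*m + 18))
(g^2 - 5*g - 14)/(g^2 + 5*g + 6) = (g - 7)/(g + 3)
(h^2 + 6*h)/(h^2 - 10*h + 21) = h*(h + 6)/(h^2 - 10*h + 21)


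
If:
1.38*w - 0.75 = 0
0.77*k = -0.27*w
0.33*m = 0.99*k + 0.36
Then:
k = -0.19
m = 0.52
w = 0.54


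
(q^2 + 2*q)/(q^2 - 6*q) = (q + 2)/(q - 6)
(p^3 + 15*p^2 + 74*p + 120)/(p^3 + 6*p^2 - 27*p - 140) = (p^2 + 11*p + 30)/(p^2 + 2*p - 35)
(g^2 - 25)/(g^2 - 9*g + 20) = (g + 5)/(g - 4)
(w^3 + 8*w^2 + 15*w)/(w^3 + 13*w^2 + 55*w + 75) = w/(w + 5)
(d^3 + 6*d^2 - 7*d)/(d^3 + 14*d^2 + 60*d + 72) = d*(d^2 + 6*d - 7)/(d^3 + 14*d^2 + 60*d + 72)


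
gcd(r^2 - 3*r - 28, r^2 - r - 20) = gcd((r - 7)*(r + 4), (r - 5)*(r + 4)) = r + 4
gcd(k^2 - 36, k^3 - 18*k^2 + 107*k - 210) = k - 6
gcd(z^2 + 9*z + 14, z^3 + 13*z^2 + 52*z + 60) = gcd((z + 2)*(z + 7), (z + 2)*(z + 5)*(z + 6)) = z + 2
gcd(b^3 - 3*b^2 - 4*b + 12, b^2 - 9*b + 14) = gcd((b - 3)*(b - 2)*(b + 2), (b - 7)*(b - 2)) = b - 2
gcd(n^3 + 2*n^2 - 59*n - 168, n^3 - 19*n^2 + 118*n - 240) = n - 8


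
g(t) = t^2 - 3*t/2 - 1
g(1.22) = -1.34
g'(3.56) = 5.62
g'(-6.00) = -13.50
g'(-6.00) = -13.50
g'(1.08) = 0.66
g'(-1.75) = -5.00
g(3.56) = 6.33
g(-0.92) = 1.23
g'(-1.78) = -5.06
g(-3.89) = 19.97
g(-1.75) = 4.69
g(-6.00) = 44.00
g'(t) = 2*t - 3/2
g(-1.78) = 4.84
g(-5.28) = 34.80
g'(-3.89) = -9.28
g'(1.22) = 0.94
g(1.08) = -1.45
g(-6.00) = 44.00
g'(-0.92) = -3.34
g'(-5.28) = -12.06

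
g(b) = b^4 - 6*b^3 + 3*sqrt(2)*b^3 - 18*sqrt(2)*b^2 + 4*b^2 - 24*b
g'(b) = 4*b^3 - 18*b^2 + 9*sqrt(2)*b^2 - 36*sqrt(2)*b + 8*b - 24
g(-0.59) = 7.17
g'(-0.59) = -1.34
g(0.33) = -10.31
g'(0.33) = -38.59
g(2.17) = -148.90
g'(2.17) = -101.07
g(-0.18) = 3.64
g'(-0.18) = -16.47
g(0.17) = -4.71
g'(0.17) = -31.43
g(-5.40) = 630.97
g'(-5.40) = -575.87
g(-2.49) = -7.70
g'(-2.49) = -11.59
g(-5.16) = 502.93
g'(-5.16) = -492.50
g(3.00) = -231.55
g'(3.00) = -92.18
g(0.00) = 0.00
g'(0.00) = -24.00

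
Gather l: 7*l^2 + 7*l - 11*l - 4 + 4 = 7*l^2 - 4*l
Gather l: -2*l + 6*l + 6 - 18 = 4*l - 12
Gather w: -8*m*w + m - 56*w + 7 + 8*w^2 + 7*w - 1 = m + 8*w^2 + w*(-8*m - 49) + 6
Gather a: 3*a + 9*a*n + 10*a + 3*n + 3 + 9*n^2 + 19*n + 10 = a*(9*n + 13) + 9*n^2 + 22*n + 13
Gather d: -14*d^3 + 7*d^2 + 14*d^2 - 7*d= -14*d^3 + 21*d^2 - 7*d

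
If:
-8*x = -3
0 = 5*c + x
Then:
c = -3/40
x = 3/8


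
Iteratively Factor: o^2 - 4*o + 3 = (o - 3)*(o - 1)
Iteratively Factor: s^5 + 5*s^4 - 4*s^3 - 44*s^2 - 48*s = (s)*(s^4 + 5*s^3 - 4*s^2 - 44*s - 48) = s*(s + 2)*(s^3 + 3*s^2 - 10*s - 24) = s*(s - 3)*(s + 2)*(s^2 + 6*s + 8) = s*(s - 3)*(s + 2)*(s + 4)*(s + 2)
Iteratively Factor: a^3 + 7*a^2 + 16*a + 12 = (a + 2)*(a^2 + 5*a + 6) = (a + 2)*(a + 3)*(a + 2)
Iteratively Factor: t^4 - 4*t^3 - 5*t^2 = (t + 1)*(t^3 - 5*t^2) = (t - 5)*(t + 1)*(t^2) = t*(t - 5)*(t + 1)*(t)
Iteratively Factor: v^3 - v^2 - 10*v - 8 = (v - 4)*(v^2 + 3*v + 2) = (v - 4)*(v + 2)*(v + 1)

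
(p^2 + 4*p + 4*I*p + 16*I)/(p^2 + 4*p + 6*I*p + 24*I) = (p + 4*I)/(p + 6*I)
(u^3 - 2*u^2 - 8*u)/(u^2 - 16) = u*(u + 2)/(u + 4)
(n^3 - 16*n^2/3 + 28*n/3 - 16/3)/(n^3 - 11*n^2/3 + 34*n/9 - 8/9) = 3*(n - 2)/(3*n - 1)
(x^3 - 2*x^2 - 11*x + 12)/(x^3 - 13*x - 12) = (x - 1)/(x + 1)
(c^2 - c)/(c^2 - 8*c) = (c - 1)/(c - 8)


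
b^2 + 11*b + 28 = (b + 4)*(b + 7)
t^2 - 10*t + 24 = (t - 6)*(t - 4)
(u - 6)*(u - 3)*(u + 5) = u^3 - 4*u^2 - 27*u + 90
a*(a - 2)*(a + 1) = a^3 - a^2 - 2*a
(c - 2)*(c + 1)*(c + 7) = c^3 + 6*c^2 - 9*c - 14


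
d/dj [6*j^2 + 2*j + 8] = 12*j + 2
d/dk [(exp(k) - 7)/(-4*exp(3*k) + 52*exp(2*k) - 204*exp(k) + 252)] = exp(k)/(2*(exp(3*k) - 9*exp(2*k) + 27*exp(k) - 27))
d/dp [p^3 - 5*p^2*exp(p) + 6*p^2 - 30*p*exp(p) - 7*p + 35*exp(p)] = -5*p^2*exp(p) + 3*p^2 - 40*p*exp(p) + 12*p + 5*exp(p) - 7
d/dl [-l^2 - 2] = -2*l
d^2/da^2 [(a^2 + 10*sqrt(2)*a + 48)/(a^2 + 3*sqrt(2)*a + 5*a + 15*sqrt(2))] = 2*(-5*a^3 + 7*sqrt(2)*a^3 - 45*sqrt(2)*a^2 + 144*a^2 - 180*a + 432*sqrt(2)*a - 180*sqrt(2) + 1014)/(a^6 + 9*sqrt(2)*a^5 + 15*a^5 + 129*a^4 + 135*sqrt(2)*a^4 + 935*a^3 + 729*sqrt(2)*a^3 + 1935*sqrt(2)*a^2 + 4050*a^2 + 4050*sqrt(2)*a + 6750*a + 6750*sqrt(2))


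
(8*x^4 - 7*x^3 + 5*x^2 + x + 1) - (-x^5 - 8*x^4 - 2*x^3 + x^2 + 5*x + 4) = x^5 + 16*x^4 - 5*x^3 + 4*x^2 - 4*x - 3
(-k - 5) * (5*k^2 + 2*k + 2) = -5*k^3 - 27*k^2 - 12*k - 10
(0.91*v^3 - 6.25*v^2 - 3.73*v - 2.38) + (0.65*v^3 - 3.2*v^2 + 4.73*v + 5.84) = 1.56*v^3 - 9.45*v^2 + 1.0*v + 3.46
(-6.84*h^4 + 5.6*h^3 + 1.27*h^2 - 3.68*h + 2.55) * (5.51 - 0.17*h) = 1.1628*h^5 - 38.6404*h^4 + 30.6401*h^3 + 7.6233*h^2 - 20.7103*h + 14.0505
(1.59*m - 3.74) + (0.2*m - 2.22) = 1.79*m - 5.96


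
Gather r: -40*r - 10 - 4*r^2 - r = -4*r^2 - 41*r - 10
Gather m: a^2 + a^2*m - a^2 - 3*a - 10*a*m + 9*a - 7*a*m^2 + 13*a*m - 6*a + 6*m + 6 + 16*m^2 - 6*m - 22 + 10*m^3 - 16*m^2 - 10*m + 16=-7*a*m^2 + 10*m^3 + m*(a^2 + 3*a - 10)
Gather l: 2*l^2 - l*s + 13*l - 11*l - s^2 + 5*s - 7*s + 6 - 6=2*l^2 + l*(2 - s) - s^2 - 2*s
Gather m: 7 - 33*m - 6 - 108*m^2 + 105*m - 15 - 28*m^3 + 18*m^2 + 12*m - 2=-28*m^3 - 90*m^2 + 84*m - 16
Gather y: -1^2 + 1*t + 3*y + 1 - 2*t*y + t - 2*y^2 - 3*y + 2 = -2*t*y + 2*t - 2*y^2 + 2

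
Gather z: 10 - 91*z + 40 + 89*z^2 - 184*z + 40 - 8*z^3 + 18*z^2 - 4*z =-8*z^3 + 107*z^2 - 279*z + 90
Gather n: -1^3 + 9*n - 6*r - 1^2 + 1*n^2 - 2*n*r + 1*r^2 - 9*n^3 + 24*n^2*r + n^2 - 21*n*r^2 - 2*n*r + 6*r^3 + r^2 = -9*n^3 + n^2*(24*r + 2) + n*(-21*r^2 - 4*r + 9) + 6*r^3 + 2*r^2 - 6*r - 2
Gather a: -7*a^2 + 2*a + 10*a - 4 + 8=-7*a^2 + 12*a + 4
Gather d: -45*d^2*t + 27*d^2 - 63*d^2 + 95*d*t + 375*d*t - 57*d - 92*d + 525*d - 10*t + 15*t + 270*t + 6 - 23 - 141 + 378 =d^2*(-45*t - 36) + d*(470*t + 376) + 275*t + 220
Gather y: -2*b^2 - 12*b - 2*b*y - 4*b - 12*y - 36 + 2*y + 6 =-2*b^2 - 16*b + y*(-2*b - 10) - 30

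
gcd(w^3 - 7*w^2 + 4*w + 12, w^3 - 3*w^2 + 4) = w^2 - w - 2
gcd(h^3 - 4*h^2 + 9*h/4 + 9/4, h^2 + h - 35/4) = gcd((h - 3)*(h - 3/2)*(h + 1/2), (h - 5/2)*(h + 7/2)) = 1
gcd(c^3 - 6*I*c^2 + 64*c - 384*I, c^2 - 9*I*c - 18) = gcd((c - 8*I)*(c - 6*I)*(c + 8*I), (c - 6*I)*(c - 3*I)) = c - 6*I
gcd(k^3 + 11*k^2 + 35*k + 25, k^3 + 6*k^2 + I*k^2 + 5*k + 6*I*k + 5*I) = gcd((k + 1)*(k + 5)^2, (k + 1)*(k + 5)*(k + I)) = k^2 + 6*k + 5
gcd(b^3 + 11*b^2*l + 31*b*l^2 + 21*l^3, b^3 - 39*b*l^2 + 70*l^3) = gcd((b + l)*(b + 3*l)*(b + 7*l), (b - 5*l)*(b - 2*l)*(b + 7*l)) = b + 7*l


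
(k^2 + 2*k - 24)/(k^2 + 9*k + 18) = (k - 4)/(k + 3)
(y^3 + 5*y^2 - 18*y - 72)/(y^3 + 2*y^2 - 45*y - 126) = (y - 4)/(y - 7)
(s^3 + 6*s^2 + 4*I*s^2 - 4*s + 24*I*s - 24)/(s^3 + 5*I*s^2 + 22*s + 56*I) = (s^2 + 2*s*(3 + I) + 12*I)/(s^2 + 3*I*s + 28)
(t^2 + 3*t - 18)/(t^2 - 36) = (t - 3)/(t - 6)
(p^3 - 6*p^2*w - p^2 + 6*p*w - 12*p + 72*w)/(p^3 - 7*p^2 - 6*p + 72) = (p - 6*w)/(p - 6)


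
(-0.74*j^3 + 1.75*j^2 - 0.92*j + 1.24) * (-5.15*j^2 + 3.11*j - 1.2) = 3.811*j^5 - 11.3139*j^4 + 11.0685*j^3 - 11.3472*j^2 + 4.9604*j - 1.488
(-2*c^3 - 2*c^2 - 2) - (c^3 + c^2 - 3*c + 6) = -3*c^3 - 3*c^2 + 3*c - 8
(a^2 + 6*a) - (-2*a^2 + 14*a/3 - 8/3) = 3*a^2 + 4*a/3 + 8/3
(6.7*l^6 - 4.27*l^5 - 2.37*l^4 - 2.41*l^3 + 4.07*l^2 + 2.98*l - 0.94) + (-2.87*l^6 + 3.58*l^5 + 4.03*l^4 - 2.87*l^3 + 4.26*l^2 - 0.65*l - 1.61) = 3.83*l^6 - 0.69*l^5 + 1.66*l^4 - 5.28*l^3 + 8.33*l^2 + 2.33*l - 2.55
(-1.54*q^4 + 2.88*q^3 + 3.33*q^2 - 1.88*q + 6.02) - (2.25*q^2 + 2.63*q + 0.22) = -1.54*q^4 + 2.88*q^3 + 1.08*q^2 - 4.51*q + 5.8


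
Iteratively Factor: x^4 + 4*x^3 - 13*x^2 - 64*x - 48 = (x + 4)*(x^3 - 13*x - 12) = (x + 1)*(x + 4)*(x^2 - x - 12) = (x + 1)*(x + 3)*(x + 4)*(x - 4)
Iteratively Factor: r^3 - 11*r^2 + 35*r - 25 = (r - 5)*(r^2 - 6*r + 5) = (r - 5)^2*(r - 1)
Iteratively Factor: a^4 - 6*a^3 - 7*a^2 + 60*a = (a - 4)*(a^3 - 2*a^2 - 15*a) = (a - 5)*(a - 4)*(a^2 + 3*a) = a*(a - 5)*(a - 4)*(a + 3)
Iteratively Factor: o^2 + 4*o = (o + 4)*(o)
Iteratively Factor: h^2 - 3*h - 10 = (h - 5)*(h + 2)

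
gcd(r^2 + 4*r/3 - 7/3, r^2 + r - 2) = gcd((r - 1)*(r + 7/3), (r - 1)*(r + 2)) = r - 1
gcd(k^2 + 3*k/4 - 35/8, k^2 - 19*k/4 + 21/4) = k - 7/4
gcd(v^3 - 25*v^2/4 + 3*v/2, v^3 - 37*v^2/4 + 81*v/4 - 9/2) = v^2 - 25*v/4 + 3/2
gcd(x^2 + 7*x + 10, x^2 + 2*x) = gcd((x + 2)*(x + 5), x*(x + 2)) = x + 2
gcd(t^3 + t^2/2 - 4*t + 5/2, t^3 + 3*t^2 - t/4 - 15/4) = t^2 + 3*t/2 - 5/2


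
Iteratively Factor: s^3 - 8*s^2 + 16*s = (s)*(s^2 - 8*s + 16) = s*(s - 4)*(s - 4)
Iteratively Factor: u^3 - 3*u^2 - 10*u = (u)*(u^2 - 3*u - 10) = u*(u - 5)*(u + 2)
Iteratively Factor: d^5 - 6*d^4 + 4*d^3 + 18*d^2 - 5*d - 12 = (d + 1)*(d^4 - 7*d^3 + 11*d^2 + 7*d - 12) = (d - 3)*(d + 1)*(d^3 - 4*d^2 - d + 4) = (d - 4)*(d - 3)*(d + 1)*(d^2 - 1) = (d - 4)*(d - 3)*(d + 1)^2*(d - 1)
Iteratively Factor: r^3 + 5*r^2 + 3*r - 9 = (r + 3)*(r^2 + 2*r - 3) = (r - 1)*(r + 3)*(r + 3)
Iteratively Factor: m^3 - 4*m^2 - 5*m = (m - 5)*(m^2 + m) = m*(m - 5)*(m + 1)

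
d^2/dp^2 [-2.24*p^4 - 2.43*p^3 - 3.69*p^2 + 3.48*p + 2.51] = -26.88*p^2 - 14.58*p - 7.38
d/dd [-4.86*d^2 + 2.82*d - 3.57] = 2.82 - 9.72*d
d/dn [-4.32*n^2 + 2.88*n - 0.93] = 2.88 - 8.64*n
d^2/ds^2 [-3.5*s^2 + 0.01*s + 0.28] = -7.00000000000000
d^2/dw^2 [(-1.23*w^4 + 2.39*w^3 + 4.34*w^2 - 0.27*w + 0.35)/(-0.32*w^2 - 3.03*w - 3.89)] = (0.251904*w^6 + 7.15564799999999*w^5 + 76.941666*w^4 + 202.499122*w^3 + 86.52807*w^2 - 221.04705*w - 143.266716)/(0.032768*w^6 + 0.930816*w^5 + 10.008672*w^4 + 50.448591*w^3 + 121.667919*w^2 + 137.550789*w + 58.863869)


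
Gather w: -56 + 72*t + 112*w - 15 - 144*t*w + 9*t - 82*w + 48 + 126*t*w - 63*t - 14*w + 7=18*t + w*(16 - 18*t) - 16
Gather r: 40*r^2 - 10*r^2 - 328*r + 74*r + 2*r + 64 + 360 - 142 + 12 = 30*r^2 - 252*r + 294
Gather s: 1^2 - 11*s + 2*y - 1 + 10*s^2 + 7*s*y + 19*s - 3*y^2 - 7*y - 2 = 10*s^2 + s*(7*y + 8) - 3*y^2 - 5*y - 2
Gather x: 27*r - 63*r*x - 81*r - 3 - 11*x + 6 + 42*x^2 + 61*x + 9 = -54*r + 42*x^2 + x*(50 - 63*r) + 12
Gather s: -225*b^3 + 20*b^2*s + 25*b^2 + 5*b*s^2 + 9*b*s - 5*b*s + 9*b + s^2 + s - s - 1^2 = -225*b^3 + 25*b^2 + 9*b + s^2*(5*b + 1) + s*(20*b^2 + 4*b) - 1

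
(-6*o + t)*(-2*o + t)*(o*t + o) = 12*o^3*t + 12*o^3 - 8*o^2*t^2 - 8*o^2*t + o*t^3 + o*t^2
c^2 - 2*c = c*(c - 2)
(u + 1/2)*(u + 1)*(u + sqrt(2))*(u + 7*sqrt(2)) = u^4 + 3*u^3/2 + 8*sqrt(2)*u^3 + 29*u^2/2 + 12*sqrt(2)*u^2 + 4*sqrt(2)*u + 21*u + 7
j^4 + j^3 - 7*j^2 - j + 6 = (j - 2)*(j - 1)*(j + 1)*(j + 3)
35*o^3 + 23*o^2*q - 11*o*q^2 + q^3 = (-7*o + q)*(-5*o + q)*(o + q)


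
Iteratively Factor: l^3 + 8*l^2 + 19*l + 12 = (l + 1)*(l^2 + 7*l + 12) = (l + 1)*(l + 4)*(l + 3)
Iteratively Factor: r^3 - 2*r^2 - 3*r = (r - 3)*(r^2 + r) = (r - 3)*(r + 1)*(r)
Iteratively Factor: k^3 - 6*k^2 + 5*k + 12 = (k + 1)*(k^2 - 7*k + 12) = (k - 4)*(k + 1)*(k - 3)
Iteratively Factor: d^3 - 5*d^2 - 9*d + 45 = (d - 3)*(d^2 - 2*d - 15) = (d - 5)*(d - 3)*(d + 3)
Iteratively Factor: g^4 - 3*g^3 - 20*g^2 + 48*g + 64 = (g + 4)*(g^3 - 7*g^2 + 8*g + 16) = (g - 4)*(g + 4)*(g^2 - 3*g - 4) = (g - 4)*(g + 1)*(g + 4)*(g - 4)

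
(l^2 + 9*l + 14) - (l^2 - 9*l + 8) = 18*l + 6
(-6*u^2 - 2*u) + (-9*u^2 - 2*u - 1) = -15*u^2 - 4*u - 1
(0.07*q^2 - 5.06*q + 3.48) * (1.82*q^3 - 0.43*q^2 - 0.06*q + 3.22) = 0.1274*q^5 - 9.2393*q^4 + 8.5052*q^3 - 0.9674*q^2 - 16.502*q + 11.2056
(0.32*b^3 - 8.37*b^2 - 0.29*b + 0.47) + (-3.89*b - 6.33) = 0.32*b^3 - 8.37*b^2 - 4.18*b - 5.86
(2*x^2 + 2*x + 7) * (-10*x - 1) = -20*x^3 - 22*x^2 - 72*x - 7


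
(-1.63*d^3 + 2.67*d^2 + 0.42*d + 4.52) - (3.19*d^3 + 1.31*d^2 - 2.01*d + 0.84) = -4.82*d^3 + 1.36*d^2 + 2.43*d + 3.68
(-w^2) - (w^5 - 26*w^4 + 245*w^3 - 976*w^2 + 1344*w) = -w^5 + 26*w^4 - 245*w^3 + 975*w^2 - 1344*w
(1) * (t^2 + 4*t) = t^2 + 4*t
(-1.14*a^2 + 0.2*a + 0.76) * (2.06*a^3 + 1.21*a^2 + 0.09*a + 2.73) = -2.3484*a^5 - 0.9674*a^4 + 1.705*a^3 - 2.1746*a^2 + 0.6144*a + 2.0748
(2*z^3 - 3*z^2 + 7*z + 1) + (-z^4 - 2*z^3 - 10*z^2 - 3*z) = -z^4 - 13*z^2 + 4*z + 1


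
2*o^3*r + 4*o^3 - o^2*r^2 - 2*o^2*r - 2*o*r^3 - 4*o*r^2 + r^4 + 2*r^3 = (-2*o + r)*(-o + r)*(o + r)*(r + 2)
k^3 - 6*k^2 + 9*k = k*(k - 3)^2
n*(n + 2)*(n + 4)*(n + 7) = n^4 + 13*n^3 + 50*n^2 + 56*n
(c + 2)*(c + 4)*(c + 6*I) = c^3 + 6*c^2 + 6*I*c^2 + 8*c + 36*I*c + 48*I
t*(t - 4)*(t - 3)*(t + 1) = t^4 - 6*t^3 + 5*t^2 + 12*t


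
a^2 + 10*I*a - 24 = (a + 4*I)*(a + 6*I)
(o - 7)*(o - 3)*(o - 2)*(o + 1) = o^4 - 11*o^3 + 29*o^2 - o - 42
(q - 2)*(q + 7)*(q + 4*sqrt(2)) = q^3 + 5*q^2 + 4*sqrt(2)*q^2 - 14*q + 20*sqrt(2)*q - 56*sqrt(2)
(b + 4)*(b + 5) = b^2 + 9*b + 20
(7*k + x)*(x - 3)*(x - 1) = 7*k*x^2 - 28*k*x + 21*k + x^3 - 4*x^2 + 3*x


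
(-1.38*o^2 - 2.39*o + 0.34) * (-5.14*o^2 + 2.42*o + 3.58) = 7.0932*o^4 + 8.945*o^3 - 12.4718*o^2 - 7.7334*o + 1.2172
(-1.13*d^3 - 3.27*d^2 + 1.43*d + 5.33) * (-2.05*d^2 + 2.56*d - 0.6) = 2.3165*d^5 + 3.8107*d^4 - 10.6247*d^3 - 5.3037*d^2 + 12.7868*d - 3.198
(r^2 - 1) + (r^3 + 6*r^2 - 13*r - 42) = r^3 + 7*r^2 - 13*r - 43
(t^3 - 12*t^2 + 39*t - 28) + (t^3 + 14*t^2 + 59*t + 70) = 2*t^3 + 2*t^2 + 98*t + 42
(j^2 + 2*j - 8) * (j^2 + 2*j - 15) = j^4 + 4*j^3 - 19*j^2 - 46*j + 120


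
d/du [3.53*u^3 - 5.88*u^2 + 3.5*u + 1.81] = 10.59*u^2 - 11.76*u + 3.5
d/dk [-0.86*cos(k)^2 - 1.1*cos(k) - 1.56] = (1.72*cos(k) + 1.1)*sin(k)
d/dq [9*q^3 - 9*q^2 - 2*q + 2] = 27*q^2 - 18*q - 2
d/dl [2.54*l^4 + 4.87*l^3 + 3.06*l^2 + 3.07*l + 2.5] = 10.16*l^3 + 14.61*l^2 + 6.12*l + 3.07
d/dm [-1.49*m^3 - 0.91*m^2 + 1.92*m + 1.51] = -4.47*m^2 - 1.82*m + 1.92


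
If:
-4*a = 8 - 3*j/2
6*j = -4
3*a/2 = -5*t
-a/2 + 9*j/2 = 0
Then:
No Solution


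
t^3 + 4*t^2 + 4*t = t*(t + 2)^2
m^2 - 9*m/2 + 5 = (m - 5/2)*(m - 2)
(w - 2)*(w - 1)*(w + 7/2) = w^3 + w^2/2 - 17*w/2 + 7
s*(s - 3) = s^2 - 3*s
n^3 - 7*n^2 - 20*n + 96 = (n - 8)*(n - 3)*(n + 4)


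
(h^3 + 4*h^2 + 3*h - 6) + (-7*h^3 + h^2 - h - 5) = -6*h^3 + 5*h^2 + 2*h - 11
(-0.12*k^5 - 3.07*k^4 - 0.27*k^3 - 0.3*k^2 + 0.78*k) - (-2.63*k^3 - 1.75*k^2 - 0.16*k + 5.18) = -0.12*k^5 - 3.07*k^4 + 2.36*k^3 + 1.45*k^2 + 0.94*k - 5.18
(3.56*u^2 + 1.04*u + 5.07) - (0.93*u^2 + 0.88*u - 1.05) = 2.63*u^2 + 0.16*u + 6.12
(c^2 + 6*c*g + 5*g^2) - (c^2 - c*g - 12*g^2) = 7*c*g + 17*g^2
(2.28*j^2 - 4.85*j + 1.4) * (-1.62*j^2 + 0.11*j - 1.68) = -3.6936*j^4 + 8.1078*j^3 - 6.6319*j^2 + 8.302*j - 2.352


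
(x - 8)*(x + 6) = x^2 - 2*x - 48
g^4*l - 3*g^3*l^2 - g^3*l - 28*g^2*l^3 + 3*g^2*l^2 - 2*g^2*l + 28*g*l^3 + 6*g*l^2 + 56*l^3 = (g - 2)*(g - 7*l)*(g + 4*l)*(g*l + l)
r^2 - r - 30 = (r - 6)*(r + 5)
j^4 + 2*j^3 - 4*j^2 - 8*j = j*(j - 2)*(j + 2)^2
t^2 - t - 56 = (t - 8)*(t + 7)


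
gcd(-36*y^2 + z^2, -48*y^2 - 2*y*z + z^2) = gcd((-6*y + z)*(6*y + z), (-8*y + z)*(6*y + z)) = 6*y + z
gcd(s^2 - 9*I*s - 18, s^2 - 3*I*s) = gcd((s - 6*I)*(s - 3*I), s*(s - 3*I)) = s - 3*I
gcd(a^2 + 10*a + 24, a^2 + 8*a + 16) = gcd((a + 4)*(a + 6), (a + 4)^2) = a + 4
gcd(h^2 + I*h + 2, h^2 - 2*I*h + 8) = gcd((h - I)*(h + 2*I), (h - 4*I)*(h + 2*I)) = h + 2*I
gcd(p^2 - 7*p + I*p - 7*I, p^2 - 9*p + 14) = p - 7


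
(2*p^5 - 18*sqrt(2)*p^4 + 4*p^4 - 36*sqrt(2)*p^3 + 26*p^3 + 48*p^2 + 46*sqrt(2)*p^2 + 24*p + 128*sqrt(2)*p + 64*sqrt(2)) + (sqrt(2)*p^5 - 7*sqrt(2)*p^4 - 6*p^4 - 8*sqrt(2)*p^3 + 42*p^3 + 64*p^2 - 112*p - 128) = sqrt(2)*p^5 + 2*p^5 - 25*sqrt(2)*p^4 - 2*p^4 - 44*sqrt(2)*p^3 + 68*p^3 + 46*sqrt(2)*p^2 + 112*p^2 - 88*p + 128*sqrt(2)*p - 128 + 64*sqrt(2)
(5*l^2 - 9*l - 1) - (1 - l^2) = 6*l^2 - 9*l - 2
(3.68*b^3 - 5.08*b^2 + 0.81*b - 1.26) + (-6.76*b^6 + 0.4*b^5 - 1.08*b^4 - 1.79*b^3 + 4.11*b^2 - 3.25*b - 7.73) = -6.76*b^6 + 0.4*b^5 - 1.08*b^4 + 1.89*b^3 - 0.97*b^2 - 2.44*b - 8.99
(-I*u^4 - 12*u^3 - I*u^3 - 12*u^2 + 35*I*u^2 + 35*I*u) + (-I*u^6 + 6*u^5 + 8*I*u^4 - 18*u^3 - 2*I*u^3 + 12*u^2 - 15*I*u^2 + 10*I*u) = -I*u^6 + 6*u^5 + 7*I*u^4 - 30*u^3 - 3*I*u^3 + 20*I*u^2 + 45*I*u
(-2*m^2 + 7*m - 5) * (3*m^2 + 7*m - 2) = -6*m^4 + 7*m^3 + 38*m^2 - 49*m + 10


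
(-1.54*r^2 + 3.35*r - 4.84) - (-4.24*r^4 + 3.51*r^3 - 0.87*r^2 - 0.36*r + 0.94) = 4.24*r^4 - 3.51*r^3 - 0.67*r^2 + 3.71*r - 5.78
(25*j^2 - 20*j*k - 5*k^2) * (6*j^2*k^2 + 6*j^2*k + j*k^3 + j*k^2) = 150*j^4*k^2 + 150*j^4*k - 95*j^3*k^3 - 95*j^3*k^2 - 50*j^2*k^4 - 50*j^2*k^3 - 5*j*k^5 - 5*j*k^4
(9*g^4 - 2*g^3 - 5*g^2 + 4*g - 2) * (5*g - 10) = 45*g^5 - 100*g^4 - 5*g^3 + 70*g^2 - 50*g + 20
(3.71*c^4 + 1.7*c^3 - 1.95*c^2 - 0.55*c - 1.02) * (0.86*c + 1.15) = 3.1906*c^5 + 5.7285*c^4 + 0.278*c^3 - 2.7155*c^2 - 1.5097*c - 1.173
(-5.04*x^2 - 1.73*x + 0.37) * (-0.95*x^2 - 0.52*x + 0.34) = 4.788*x^4 + 4.2643*x^3 - 1.1655*x^2 - 0.7806*x + 0.1258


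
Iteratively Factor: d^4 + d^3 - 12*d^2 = (d)*(d^3 + d^2 - 12*d) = d*(d - 3)*(d^2 + 4*d) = d*(d - 3)*(d + 4)*(d)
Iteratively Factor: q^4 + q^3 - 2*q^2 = (q + 2)*(q^3 - q^2) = (q - 1)*(q + 2)*(q^2) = q*(q - 1)*(q + 2)*(q)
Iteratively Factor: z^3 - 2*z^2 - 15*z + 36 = (z + 4)*(z^2 - 6*z + 9) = (z - 3)*(z + 4)*(z - 3)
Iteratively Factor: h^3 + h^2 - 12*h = (h - 3)*(h^2 + 4*h) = (h - 3)*(h + 4)*(h)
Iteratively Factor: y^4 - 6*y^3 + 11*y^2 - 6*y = (y - 3)*(y^3 - 3*y^2 + 2*y) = (y - 3)*(y - 2)*(y^2 - y) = y*(y - 3)*(y - 2)*(y - 1)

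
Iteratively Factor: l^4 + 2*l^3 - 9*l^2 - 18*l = (l + 2)*(l^3 - 9*l) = (l + 2)*(l + 3)*(l^2 - 3*l) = (l - 3)*(l + 2)*(l + 3)*(l)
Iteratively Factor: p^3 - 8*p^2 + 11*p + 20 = (p - 4)*(p^2 - 4*p - 5) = (p - 4)*(p + 1)*(p - 5)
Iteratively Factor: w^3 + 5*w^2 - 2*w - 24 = (w + 4)*(w^2 + w - 6) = (w - 2)*(w + 4)*(w + 3)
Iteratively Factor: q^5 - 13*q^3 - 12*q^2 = (q + 1)*(q^4 - q^3 - 12*q^2) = q*(q + 1)*(q^3 - q^2 - 12*q) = q^2*(q + 1)*(q^2 - q - 12) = q^2*(q + 1)*(q + 3)*(q - 4)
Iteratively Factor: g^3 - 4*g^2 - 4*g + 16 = (g + 2)*(g^2 - 6*g + 8) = (g - 2)*(g + 2)*(g - 4)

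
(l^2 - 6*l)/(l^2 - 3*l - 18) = l/(l + 3)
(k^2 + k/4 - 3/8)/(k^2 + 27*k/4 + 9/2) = (k - 1/2)/(k + 6)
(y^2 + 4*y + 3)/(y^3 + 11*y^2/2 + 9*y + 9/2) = 2/(2*y + 3)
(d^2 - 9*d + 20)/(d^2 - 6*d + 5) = (d - 4)/(d - 1)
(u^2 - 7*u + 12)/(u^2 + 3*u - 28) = (u - 3)/(u + 7)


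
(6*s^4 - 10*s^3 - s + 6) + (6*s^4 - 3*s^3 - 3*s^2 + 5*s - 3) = 12*s^4 - 13*s^3 - 3*s^2 + 4*s + 3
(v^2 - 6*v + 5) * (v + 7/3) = v^3 - 11*v^2/3 - 9*v + 35/3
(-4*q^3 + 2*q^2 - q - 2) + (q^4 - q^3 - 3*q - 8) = q^4 - 5*q^3 + 2*q^2 - 4*q - 10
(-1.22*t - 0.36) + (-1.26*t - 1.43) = -2.48*t - 1.79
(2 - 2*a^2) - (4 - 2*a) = -2*a^2 + 2*a - 2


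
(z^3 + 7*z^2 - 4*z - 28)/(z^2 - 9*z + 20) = (z^3 + 7*z^2 - 4*z - 28)/(z^2 - 9*z + 20)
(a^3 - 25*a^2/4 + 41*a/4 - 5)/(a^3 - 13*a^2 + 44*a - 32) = (a - 5/4)/(a - 8)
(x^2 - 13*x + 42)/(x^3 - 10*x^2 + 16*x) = (x^2 - 13*x + 42)/(x*(x^2 - 10*x + 16))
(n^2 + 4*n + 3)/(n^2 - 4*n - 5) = (n + 3)/(n - 5)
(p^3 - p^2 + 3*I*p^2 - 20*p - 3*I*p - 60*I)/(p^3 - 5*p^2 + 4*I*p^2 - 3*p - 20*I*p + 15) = (p + 4)/(p + I)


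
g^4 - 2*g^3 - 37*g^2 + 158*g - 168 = (g - 4)*(g - 3)*(g - 2)*(g + 7)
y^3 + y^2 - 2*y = y*(y - 1)*(y + 2)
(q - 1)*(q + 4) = q^2 + 3*q - 4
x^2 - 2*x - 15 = (x - 5)*(x + 3)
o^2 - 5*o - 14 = (o - 7)*(o + 2)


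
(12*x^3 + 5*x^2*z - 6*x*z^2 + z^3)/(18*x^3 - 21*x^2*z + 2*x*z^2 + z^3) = (4*x^2 + 3*x*z - z^2)/(6*x^2 - 5*x*z - z^2)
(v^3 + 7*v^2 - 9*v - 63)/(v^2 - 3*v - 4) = (-v^3 - 7*v^2 + 9*v + 63)/(-v^2 + 3*v + 4)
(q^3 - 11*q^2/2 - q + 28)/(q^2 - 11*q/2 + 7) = (q^2 - 2*q - 8)/(q - 2)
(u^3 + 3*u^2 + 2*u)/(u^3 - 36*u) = (u^2 + 3*u + 2)/(u^2 - 36)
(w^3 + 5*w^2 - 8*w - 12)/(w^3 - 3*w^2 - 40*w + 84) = (w + 1)/(w - 7)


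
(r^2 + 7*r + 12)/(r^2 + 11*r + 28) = (r + 3)/(r + 7)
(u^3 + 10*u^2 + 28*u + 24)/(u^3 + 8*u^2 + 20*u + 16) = (u + 6)/(u + 4)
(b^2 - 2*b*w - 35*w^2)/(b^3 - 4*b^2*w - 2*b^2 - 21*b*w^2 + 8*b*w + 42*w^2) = (b + 5*w)/(b^2 + 3*b*w - 2*b - 6*w)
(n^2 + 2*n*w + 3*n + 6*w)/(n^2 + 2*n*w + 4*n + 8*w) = (n + 3)/(n + 4)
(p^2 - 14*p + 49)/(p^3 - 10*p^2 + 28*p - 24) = (p^2 - 14*p + 49)/(p^3 - 10*p^2 + 28*p - 24)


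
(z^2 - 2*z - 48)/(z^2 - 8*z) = (z + 6)/z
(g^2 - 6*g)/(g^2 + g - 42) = g/(g + 7)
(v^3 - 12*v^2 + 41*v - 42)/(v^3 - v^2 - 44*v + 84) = (v^2 - 10*v + 21)/(v^2 + v - 42)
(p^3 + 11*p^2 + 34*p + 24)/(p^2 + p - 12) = (p^2 + 7*p + 6)/(p - 3)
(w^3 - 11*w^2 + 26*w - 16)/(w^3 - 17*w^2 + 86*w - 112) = (w - 1)/(w - 7)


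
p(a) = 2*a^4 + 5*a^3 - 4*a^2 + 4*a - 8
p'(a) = 8*a^3 + 15*a^2 - 8*a + 4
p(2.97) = 255.20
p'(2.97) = 322.14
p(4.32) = 1034.31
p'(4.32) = 894.35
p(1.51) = 16.53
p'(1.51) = 53.67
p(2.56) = 145.81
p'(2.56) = 216.04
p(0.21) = -7.29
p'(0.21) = 3.06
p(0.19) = -7.35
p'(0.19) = 3.08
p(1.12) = 1.63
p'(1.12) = 25.10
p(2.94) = 245.67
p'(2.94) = 313.43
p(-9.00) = 9109.00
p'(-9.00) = -4541.00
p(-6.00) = 1336.00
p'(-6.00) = -1136.00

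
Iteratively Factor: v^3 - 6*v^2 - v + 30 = (v + 2)*(v^2 - 8*v + 15) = (v - 5)*(v + 2)*(v - 3)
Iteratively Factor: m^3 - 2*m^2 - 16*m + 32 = (m - 4)*(m^2 + 2*m - 8) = (m - 4)*(m + 4)*(m - 2)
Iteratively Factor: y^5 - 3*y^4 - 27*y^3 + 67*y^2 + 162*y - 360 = (y + 3)*(y^4 - 6*y^3 - 9*y^2 + 94*y - 120) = (y - 2)*(y + 3)*(y^3 - 4*y^2 - 17*y + 60) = (y - 5)*(y - 2)*(y + 3)*(y^2 + y - 12) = (y - 5)*(y - 2)*(y + 3)*(y + 4)*(y - 3)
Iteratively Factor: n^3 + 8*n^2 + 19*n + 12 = (n + 3)*(n^2 + 5*n + 4) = (n + 3)*(n + 4)*(n + 1)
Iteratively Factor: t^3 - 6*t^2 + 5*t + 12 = (t + 1)*(t^2 - 7*t + 12) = (t - 3)*(t + 1)*(t - 4)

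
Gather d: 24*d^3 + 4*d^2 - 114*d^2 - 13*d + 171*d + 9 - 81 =24*d^3 - 110*d^2 + 158*d - 72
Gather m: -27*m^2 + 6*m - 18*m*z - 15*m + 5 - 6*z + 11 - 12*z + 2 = -27*m^2 + m*(-18*z - 9) - 18*z + 18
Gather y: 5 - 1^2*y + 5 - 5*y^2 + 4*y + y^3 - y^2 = y^3 - 6*y^2 + 3*y + 10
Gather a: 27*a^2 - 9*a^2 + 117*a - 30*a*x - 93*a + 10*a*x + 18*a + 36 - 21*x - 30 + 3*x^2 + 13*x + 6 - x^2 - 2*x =18*a^2 + a*(42 - 20*x) + 2*x^2 - 10*x + 12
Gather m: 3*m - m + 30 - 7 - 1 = 2*m + 22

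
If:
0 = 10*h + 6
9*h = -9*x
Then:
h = -3/5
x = 3/5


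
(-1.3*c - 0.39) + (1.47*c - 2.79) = 0.17*c - 3.18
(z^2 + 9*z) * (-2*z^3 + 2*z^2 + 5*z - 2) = -2*z^5 - 16*z^4 + 23*z^3 + 43*z^2 - 18*z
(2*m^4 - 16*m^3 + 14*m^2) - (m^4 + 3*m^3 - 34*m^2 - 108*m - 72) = m^4 - 19*m^3 + 48*m^2 + 108*m + 72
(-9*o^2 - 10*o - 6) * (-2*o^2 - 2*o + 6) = 18*o^4 + 38*o^3 - 22*o^2 - 48*o - 36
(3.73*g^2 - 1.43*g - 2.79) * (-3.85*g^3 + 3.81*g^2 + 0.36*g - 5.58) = -14.3605*g^5 + 19.7168*g^4 + 6.636*g^3 - 31.9581*g^2 + 6.975*g + 15.5682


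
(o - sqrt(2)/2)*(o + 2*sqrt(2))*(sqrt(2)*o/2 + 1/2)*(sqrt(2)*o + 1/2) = o^4 + 9*sqrt(2)*o^3/4 + o^2/2 - 9*sqrt(2)*o/8 - 1/2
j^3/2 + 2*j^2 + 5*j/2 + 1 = (j/2 + 1)*(j + 1)^2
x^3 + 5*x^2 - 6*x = x*(x - 1)*(x + 6)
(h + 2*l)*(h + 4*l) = h^2 + 6*h*l + 8*l^2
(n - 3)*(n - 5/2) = n^2 - 11*n/2 + 15/2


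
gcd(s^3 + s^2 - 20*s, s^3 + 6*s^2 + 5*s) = s^2 + 5*s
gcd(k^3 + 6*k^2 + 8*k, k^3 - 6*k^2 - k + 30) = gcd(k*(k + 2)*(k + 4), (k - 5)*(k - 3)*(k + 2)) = k + 2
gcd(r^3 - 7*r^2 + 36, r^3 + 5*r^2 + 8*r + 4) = r + 2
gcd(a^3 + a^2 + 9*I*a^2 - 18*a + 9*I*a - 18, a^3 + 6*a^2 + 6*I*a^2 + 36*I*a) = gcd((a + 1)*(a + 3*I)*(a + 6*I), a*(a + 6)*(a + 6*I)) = a + 6*I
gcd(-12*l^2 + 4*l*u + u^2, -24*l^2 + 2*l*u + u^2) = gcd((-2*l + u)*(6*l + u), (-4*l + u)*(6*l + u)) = 6*l + u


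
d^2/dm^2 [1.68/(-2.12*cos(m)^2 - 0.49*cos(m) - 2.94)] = (30.202368*(1 - cos(m)^2)^2 + 5.235552*cos(m)^3 - 26.379864*cos(m)^2 - 12.891312*cos(m) - 10.066896)/(2.12*cos(m)^2 + 0.49*cos(m) + 2.94)^3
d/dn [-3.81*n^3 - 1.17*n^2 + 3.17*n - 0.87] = -11.43*n^2 - 2.34*n + 3.17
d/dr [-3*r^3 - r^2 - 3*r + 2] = -9*r^2 - 2*r - 3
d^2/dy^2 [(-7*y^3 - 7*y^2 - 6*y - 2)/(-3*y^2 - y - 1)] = 2*(19*y^3 + 12*y^2 - 15*y - 3)/(27*y^6 + 27*y^5 + 36*y^4 + 19*y^3 + 12*y^2 + 3*y + 1)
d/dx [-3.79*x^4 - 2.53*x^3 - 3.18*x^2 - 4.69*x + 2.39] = -15.16*x^3 - 7.59*x^2 - 6.36*x - 4.69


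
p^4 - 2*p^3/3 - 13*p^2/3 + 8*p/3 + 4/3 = (p - 2)*(p - 1)*(p + 1/3)*(p + 2)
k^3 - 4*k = k*(k - 2)*(k + 2)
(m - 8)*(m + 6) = m^2 - 2*m - 48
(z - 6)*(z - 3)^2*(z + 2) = z^4 - 10*z^3 + 21*z^2 + 36*z - 108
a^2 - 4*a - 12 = (a - 6)*(a + 2)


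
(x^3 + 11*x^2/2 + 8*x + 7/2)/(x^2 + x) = x + 9/2 + 7/(2*x)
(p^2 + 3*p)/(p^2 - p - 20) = p*(p + 3)/(p^2 - p - 20)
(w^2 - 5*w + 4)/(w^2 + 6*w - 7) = (w - 4)/(w + 7)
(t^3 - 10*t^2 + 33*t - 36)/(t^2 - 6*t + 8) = (t^2 - 6*t + 9)/(t - 2)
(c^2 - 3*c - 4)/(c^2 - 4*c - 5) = (c - 4)/(c - 5)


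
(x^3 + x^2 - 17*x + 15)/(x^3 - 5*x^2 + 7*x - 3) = (x + 5)/(x - 1)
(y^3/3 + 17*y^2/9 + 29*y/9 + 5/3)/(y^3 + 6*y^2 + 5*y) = (3*y^2 + 14*y + 15)/(9*y*(y + 5))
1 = 1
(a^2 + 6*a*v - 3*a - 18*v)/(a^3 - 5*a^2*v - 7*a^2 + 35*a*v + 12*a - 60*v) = (-a - 6*v)/(-a^2 + 5*a*v + 4*a - 20*v)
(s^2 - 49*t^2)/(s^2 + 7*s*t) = (s - 7*t)/s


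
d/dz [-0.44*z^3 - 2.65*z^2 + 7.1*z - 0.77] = -1.32*z^2 - 5.3*z + 7.1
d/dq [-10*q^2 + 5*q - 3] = 5 - 20*q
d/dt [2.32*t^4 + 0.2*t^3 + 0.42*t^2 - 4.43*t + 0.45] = 9.28*t^3 + 0.6*t^2 + 0.84*t - 4.43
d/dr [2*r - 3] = 2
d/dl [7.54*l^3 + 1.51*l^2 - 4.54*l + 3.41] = 22.62*l^2 + 3.02*l - 4.54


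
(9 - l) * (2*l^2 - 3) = -2*l^3 + 18*l^2 + 3*l - 27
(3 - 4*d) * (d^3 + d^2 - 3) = -4*d^4 - d^3 + 3*d^2 + 12*d - 9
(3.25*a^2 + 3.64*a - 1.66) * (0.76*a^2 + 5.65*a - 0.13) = 2.47*a^4 + 21.1289*a^3 + 18.8819*a^2 - 9.8522*a + 0.2158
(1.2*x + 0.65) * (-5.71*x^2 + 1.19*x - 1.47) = -6.852*x^3 - 2.2835*x^2 - 0.9905*x - 0.9555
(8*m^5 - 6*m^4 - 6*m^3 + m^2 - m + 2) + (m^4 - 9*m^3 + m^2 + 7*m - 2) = 8*m^5 - 5*m^4 - 15*m^3 + 2*m^2 + 6*m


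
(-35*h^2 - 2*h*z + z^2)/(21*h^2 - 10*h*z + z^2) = (5*h + z)/(-3*h + z)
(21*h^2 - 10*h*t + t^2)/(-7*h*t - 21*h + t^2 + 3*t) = (-3*h + t)/(t + 3)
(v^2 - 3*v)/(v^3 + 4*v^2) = (v - 3)/(v*(v + 4))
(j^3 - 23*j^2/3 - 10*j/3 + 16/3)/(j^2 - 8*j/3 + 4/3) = (j^2 - 7*j - 8)/(j - 2)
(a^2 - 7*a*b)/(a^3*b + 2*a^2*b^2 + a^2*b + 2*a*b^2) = (a - 7*b)/(b*(a^2 + 2*a*b + a + 2*b))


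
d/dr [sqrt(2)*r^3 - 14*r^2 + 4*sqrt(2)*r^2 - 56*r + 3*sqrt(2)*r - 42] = 3*sqrt(2)*r^2 - 28*r + 8*sqrt(2)*r - 56 + 3*sqrt(2)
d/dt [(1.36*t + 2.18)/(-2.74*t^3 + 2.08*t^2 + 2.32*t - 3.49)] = (7.4528*t^3 + 15.0908*t^2 - 9.0688*t - 9.804)/(7.5076*t^6 - 11.3984*t^5 - 8.3872*t^4 + 28.7764*t^3 - 9.136*t^2 - 16.1936*t + 12.1801)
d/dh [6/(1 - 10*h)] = 60/(10*h - 1)^2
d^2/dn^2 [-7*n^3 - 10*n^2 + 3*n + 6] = -42*n - 20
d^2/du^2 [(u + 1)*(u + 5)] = 2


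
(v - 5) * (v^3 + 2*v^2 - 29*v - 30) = v^4 - 3*v^3 - 39*v^2 + 115*v + 150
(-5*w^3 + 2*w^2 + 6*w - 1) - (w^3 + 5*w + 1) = -6*w^3 + 2*w^2 + w - 2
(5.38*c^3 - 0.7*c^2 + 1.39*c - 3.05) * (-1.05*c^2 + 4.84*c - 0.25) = -5.649*c^5 + 26.7742*c^4 - 6.1925*c^3 + 10.1051*c^2 - 15.1095*c + 0.7625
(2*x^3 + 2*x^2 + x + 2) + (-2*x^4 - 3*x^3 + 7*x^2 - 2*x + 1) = -2*x^4 - x^3 + 9*x^2 - x + 3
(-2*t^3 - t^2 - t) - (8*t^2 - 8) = -2*t^3 - 9*t^2 - t + 8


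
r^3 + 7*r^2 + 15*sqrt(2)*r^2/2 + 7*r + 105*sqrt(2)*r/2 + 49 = (r + 7)*(r + sqrt(2)/2)*(r + 7*sqrt(2))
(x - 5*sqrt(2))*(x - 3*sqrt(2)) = x^2 - 8*sqrt(2)*x + 30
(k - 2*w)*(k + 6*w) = k^2 + 4*k*w - 12*w^2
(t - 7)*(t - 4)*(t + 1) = t^3 - 10*t^2 + 17*t + 28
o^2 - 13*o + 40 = (o - 8)*(o - 5)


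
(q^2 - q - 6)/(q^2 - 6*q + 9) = (q + 2)/(q - 3)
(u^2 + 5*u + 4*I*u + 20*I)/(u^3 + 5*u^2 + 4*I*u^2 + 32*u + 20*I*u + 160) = (u + 4*I)/(u^2 + 4*I*u + 32)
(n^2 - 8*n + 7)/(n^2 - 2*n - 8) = (-n^2 + 8*n - 7)/(-n^2 + 2*n + 8)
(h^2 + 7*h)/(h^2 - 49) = h/(h - 7)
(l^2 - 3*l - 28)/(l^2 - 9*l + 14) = (l + 4)/(l - 2)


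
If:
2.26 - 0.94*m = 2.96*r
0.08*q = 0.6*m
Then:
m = 2.40425531914894 - 3.14893617021277*r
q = 18.031914893617 - 23.6170212765957*r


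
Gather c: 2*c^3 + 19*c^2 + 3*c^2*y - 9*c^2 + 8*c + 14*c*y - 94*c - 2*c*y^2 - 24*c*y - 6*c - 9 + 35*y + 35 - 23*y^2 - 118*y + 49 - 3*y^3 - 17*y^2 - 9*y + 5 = 2*c^3 + c^2*(3*y + 10) + c*(-2*y^2 - 10*y - 92) - 3*y^3 - 40*y^2 - 92*y + 80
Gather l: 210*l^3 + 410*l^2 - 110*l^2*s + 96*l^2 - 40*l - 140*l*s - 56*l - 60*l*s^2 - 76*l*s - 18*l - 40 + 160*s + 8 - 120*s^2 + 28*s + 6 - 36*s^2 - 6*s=210*l^3 + l^2*(506 - 110*s) + l*(-60*s^2 - 216*s - 114) - 156*s^2 + 182*s - 26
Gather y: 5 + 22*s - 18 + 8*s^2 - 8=8*s^2 + 22*s - 21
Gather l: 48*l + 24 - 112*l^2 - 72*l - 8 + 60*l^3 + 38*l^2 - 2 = 60*l^3 - 74*l^2 - 24*l + 14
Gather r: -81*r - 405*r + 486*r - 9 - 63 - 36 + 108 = 0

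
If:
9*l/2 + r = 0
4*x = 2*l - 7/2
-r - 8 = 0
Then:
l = 16/9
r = -8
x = 1/72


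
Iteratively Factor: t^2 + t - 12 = (t + 4)*(t - 3)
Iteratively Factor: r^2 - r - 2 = (r + 1)*(r - 2)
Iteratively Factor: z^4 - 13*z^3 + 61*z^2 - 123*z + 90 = (z - 3)*(z^3 - 10*z^2 + 31*z - 30) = (z - 3)^2*(z^2 - 7*z + 10) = (z - 3)^2*(z - 2)*(z - 5)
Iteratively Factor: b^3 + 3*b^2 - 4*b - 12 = (b - 2)*(b^2 + 5*b + 6) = (b - 2)*(b + 2)*(b + 3)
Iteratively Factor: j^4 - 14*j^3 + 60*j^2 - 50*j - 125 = (j - 5)*(j^3 - 9*j^2 + 15*j + 25) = (j - 5)^2*(j^2 - 4*j - 5) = (j - 5)^3*(j + 1)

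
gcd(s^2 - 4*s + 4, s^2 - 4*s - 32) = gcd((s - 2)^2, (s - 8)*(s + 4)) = 1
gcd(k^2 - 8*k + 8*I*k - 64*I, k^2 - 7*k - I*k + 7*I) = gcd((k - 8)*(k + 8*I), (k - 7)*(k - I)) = 1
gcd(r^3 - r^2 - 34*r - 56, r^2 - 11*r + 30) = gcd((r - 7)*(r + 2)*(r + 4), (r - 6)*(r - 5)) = 1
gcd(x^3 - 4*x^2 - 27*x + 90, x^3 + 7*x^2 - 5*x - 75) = x^2 + 2*x - 15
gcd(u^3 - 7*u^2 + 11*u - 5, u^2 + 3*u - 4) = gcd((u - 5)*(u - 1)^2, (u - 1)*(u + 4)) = u - 1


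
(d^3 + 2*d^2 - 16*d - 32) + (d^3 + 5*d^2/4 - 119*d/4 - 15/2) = 2*d^3 + 13*d^2/4 - 183*d/4 - 79/2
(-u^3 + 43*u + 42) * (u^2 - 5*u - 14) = -u^5 + 5*u^4 + 57*u^3 - 173*u^2 - 812*u - 588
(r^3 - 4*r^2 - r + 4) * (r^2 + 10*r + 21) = r^5 + 6*r^4 - 20*r^3 - 90*r^2 + 19*r + 84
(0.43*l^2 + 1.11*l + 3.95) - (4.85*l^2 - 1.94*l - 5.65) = -4.42*l^2 + 3.05*l + 9.6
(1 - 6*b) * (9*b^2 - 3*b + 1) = -54*b^3 + 27*b^2 - 9*b + 1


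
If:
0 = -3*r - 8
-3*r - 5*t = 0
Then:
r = -8/3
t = 8/5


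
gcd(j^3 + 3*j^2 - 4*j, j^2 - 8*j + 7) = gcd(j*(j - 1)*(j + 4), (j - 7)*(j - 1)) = j - 1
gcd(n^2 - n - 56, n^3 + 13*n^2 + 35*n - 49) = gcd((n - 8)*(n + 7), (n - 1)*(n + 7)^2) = n + 7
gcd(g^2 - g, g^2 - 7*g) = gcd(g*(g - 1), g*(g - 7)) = g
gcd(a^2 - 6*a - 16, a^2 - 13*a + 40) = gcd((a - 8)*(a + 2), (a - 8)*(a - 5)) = a - 8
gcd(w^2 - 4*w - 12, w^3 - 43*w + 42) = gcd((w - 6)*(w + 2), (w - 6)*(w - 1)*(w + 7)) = w - 6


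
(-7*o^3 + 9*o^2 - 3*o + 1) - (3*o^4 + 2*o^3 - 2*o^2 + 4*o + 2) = -3*o^4 - 9*o^3 + 11*o^2 - 7*o - 1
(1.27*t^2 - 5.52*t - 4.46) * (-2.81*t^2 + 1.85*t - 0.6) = -3.5687*t^4 + 17.8607*t^3 + 1.5586*t^2 - 4.939*t + 2.676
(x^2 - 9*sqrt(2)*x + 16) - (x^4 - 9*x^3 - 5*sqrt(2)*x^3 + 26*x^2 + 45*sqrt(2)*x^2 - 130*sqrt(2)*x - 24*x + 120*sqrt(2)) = -x^4 + 5*sqrt(2)*x^3 + 9*x^3 - 45*sqrt(2)*x^2 - 25*x^2 + 24*x + 121*sqrt(2)*x - 120*sqrt(2) + 16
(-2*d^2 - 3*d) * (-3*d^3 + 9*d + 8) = 6*d^5 + 9*d^4 - 18*d^3 - 43*d^2 - 24*d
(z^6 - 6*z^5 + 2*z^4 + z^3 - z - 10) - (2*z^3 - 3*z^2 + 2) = z^6 - 6*z^5 + 2*z^4 - z^3 + 3*z^2 - z - 12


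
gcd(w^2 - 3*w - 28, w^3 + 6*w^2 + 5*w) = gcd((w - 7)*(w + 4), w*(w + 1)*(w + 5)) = 1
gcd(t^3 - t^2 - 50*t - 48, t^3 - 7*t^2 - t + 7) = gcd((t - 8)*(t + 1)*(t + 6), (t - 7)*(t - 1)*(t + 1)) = t + 1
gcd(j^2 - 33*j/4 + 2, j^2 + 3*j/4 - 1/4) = j - 1/4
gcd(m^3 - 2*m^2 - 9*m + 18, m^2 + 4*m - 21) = m - 3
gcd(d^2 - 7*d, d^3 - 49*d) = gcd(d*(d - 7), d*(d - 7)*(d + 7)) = d^2 - 7*d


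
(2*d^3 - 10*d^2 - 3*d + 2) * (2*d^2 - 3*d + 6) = 4*d^5 - 26*d^4 + 36*d^3 - 47*d^2 - 24*d + 12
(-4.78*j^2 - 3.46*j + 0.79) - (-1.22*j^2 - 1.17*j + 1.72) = -3.56*j^2 - 2.29*j - 0.93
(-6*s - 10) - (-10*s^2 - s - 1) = 10*s^2 - 5*s - 9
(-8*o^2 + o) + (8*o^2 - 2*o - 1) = -o - 1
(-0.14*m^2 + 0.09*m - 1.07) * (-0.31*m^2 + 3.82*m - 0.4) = 0.0434*m^4 - 0.5627*m^3 + 0.7315*m^2 - 4.1234*m + 0.428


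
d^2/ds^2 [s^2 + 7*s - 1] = 2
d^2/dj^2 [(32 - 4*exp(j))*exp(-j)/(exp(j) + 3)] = 4*(-exp(3*j) + 35*exp(2*j) + 72*exp(j) + 72)*exp(-j)/(exp(3*j) + 9*exp(2*j) + 27*exp(j) + 27)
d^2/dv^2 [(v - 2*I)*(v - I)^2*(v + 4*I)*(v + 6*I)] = 20*v^3 + 72*I*v^2 + 66*v + 96*I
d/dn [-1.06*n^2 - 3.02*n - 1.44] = -2.12*n - 3.02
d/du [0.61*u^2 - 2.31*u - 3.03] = 1.22*u - 2.31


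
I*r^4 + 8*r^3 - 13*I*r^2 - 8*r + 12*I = (r + 1)*(r - 6*I)*(r - 2*I)*(I*r - I)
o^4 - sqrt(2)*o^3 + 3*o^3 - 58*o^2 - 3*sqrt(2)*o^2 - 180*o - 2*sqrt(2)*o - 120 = (o + 1)*(o + 2)*(o - 6*sqrt(2))*(o + 5*sqrt(2))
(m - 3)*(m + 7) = m^2 + 4*m - 21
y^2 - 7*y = y*(y - 7)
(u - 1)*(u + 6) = u^2 + 5*u - 6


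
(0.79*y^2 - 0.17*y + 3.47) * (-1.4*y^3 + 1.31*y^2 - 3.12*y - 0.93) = -1.106*y^5 + 1.2729*y^4 - 7.5455*y^3 + 4.3414*y^2 - 10.6683*y - 3.2271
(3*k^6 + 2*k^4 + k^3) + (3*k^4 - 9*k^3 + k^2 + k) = 3*k^6 + 5*k^4 - 8*k^3 + k^2 + k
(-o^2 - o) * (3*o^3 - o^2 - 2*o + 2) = -3*o^5 - 2*o^4 + 3*o^3 - 2*o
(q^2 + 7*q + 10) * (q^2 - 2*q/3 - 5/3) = q^4 + 19*q^3/3 + 11*q^2/3 - 55*q/3 - 50/3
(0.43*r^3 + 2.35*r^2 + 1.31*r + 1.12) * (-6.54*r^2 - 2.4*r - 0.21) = -2.8122*r^5 - 16.401*r^4 - 14.2977*r^3 - 10.9623*r^2 - 2.9631*r - 0.2352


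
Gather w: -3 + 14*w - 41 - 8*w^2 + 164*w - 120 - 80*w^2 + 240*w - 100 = -88*w^2 + 418*w - 264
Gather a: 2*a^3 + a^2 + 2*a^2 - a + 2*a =2*a^3 + 3*a^2 + a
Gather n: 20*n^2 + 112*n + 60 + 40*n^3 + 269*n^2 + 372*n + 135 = 40*n^3 + 289*n^2 + 484*n + 195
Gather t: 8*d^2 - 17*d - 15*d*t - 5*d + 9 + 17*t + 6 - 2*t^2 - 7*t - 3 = 8*d^2 - 22*d - 2*t^2 + t*(10 - 15*d) + 12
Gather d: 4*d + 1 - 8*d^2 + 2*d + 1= -8*d^2 + 6*d + 2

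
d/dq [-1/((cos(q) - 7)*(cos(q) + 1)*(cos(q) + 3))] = (3*sin(q)^2 + 6*cos(q) + 22)*sin(q)/((cos(q) - 7)^2*(cos(q) + 1)^2*(cos(q) + 3)^2)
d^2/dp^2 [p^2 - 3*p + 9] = 2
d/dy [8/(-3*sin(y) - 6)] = 8*cos(y)/(3*(sin(y) + 2)^2)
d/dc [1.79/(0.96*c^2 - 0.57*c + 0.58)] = (1.0203 - 3.4368*c)/(0.96*c^2 - 0.57*c + 0.58)^2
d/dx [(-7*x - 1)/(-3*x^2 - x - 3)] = (21*x^2 + 7*x - (6*x + 1)*(7*x + 1) + 21)/(3*x^2 + x + 3)^2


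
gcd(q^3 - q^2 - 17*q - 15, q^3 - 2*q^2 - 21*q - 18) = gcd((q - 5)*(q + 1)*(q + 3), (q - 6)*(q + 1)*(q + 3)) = q^2 + 4*q + 3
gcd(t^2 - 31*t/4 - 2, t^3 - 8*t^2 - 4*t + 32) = t - 8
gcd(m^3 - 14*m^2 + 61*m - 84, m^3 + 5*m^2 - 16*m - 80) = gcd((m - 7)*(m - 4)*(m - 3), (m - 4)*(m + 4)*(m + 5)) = m - 4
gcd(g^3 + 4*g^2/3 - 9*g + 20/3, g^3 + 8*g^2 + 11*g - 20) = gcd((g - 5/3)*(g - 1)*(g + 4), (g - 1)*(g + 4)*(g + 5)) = g^2 + 3*g - 4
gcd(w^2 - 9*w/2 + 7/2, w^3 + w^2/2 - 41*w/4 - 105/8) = w - 7/2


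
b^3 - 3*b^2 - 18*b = b*(b - 6)*(b + 3)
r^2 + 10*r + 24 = (r + 4)*(r + 6)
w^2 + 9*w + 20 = (w + 4)*(w + 5)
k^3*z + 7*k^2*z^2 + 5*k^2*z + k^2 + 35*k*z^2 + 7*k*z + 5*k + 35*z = (k + 5)*(k + 7*z)*(k*z + 1)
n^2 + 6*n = n*(n + 6)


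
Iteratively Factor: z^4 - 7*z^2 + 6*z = (z - 1)*(z^3 + z^2 - 6*z) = (z - 1)*(z + 3)*(z^2 - 2*z) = (z - 2)*(z - 1)*(z + 3)*(z)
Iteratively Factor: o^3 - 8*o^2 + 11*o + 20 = (o - 5)*(o^2 - 3*o - 4) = (o - 5)*(o - 4)*(o + 1)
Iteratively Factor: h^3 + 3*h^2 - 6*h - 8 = (h - 2)*(h^2 + 5*h + 4) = (h - 2)*(h + 1)*(h + 4)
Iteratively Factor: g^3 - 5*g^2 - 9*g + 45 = (g - 3)*(g^2 - 2*g - 15) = (g - 5)*(g - 3)*(g + 3)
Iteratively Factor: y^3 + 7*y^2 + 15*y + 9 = (y + 3)*(y^2 + 4*y + 3) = (y + 3)^2*(y + 1)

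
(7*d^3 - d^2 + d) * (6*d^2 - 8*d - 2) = 42*d^5 - 62*d^4 - 6*d^2 - 2*d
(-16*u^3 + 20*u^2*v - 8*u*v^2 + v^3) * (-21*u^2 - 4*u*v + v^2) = 336*u^5 - 356*u^4*v + 72*u^3*v^2 + 31*u^2*v^3 - 12*u*v^4 + v^5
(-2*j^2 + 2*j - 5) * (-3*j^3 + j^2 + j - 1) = 6*j^5 - 8*j^4 + 15*j^3 - j^2 - 7*j + 5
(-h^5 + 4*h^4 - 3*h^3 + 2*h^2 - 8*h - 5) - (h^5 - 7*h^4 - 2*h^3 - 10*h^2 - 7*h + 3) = -2*h^5 + 11*h^4 - h^3 + 12*h^2 - h - 8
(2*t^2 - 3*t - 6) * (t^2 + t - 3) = 2*t^4 - t^3 - 15*t^2 + 3*t + 18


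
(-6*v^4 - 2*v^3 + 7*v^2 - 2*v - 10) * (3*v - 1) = -18*v^5 + 23*v^3 - 13*v^2 - 28*v + 10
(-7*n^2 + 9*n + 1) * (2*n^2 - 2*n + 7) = -14*n^4 + 32*n^3 - 65*n^2 + 61*n + 7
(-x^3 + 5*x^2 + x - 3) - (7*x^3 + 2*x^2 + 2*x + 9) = -8*x^3 + 3*x^2 - x - 12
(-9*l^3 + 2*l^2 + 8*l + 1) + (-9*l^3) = -18*l^3 + 2*l^2 + 8*l + 1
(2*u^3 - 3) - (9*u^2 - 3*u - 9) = 2*u^3 - 9*u^2 + 3*u + 6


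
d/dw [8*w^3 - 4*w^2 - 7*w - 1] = 24*w^2 - 8*w - 7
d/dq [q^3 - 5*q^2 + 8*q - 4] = 3*q^2 - 10*q + 8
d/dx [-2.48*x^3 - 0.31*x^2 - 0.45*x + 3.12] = -7.44*x^2 - 0.62*x - 0.45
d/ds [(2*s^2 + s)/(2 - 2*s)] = (-s^2 + 2*s + 1/2)/(s^2 - 2*s + 1)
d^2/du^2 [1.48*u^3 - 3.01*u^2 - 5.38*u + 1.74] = 8.88*u - 6.02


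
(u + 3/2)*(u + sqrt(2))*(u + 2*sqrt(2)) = u^3 + 3*u^2/2 + 3*sqrt(2)*u^2 + 4*u + 9*sqrt(2)*u/2 + 6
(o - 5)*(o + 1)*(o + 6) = o^3 + 2*o^2 - 29*o - 30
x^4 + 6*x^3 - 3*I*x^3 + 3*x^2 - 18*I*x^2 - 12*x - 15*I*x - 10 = (x + 1)*(x + 5)*(x - 2*I)*(x - I)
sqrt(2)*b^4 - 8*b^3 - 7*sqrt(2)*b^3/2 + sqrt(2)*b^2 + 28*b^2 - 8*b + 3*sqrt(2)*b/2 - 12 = (b - 3)*(b - 1)*(b - 4*sqrt(2))*(sqrt(2)*b + sqrt(2)/2)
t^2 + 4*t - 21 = (t - 3)*(t + 7)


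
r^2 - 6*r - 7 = (r - 7)*(r + 1)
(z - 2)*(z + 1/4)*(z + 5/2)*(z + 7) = z^4 + 31*z^3/4 + 3*z^2/8 - 283*z/8 - 35/4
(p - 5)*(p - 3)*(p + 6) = p^3 - 2*p^2 - 33*p + 90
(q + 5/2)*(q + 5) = q^2 + 15*q/2 + 25/2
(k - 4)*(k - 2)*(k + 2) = k^3 - 4*k^2 - 4*k + 16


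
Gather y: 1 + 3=4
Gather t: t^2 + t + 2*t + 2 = t^2 + 3*t + 2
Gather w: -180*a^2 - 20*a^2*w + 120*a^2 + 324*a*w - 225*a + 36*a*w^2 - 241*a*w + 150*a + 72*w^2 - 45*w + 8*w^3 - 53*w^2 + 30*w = -60*a^2 - 75*a + 8*w^3 + w^2*(36*a + 19) + w*(-20*a^2 + 83*a - 15)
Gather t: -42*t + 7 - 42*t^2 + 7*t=-42*t^2 - 35*t + 7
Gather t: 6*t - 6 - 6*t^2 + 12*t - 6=-6*t^2 + 18*t - 12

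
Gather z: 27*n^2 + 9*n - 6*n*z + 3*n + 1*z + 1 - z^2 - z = 27*n^2 - 6*n*z + 12*n - z^2 + 1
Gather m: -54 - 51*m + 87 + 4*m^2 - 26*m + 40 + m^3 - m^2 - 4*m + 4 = m^3 + 3*m^2 - 81*m + 77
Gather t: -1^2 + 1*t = t - 1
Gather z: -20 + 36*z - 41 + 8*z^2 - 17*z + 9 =8*z^2 + 19*z - 52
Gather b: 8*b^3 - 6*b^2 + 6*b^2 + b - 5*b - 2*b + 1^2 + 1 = 8*b^3 - 6*b + 2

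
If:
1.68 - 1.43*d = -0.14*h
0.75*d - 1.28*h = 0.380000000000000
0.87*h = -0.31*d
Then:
No Solution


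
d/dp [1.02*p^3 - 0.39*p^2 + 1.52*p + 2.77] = 3.06*p^2 - 0.78*p + 1.52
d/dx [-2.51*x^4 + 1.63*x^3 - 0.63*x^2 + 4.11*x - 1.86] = -10.04*x^3 + 4.89*x^2 - 1.26*x + 4.11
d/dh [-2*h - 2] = -2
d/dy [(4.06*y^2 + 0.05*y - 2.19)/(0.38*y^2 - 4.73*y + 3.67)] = (-19.2228*y^2 + 31.4648*y - 10.1752)/(0.1444*y^4 - 3.5948*y^3 + 25.1621*y^2 - 34.7182*y + 13.4689)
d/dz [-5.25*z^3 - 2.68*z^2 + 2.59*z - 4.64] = -15.75*z^2 - 5.36*z + 2.59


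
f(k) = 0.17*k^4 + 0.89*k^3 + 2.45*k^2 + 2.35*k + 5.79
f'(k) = 0.68*k^3 + 2.67*k^2 + 4.9*k + 2.35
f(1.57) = 20.00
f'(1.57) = 19.26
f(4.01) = 155.95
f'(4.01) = 108.78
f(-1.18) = 5.30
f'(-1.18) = -0.83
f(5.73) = 450.39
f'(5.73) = 246.02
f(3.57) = 113.51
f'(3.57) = 84.81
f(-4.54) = 34.56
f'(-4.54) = -28.50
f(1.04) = 12.08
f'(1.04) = 11.10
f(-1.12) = 5.25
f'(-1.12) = -0.74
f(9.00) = 1989.57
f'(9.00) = 758.44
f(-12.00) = 2317.59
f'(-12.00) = -847.01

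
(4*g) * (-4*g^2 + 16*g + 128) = -16*g^3 + 64*g^2 + 512*g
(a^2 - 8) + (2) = a^2 - 6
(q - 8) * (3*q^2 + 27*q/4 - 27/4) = 3*q^3 - 69*q^2/4 - 243*q/4 + 54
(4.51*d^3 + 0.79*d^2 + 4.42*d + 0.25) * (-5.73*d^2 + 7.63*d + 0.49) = -25.8423*d^5 + 29.8846*d^4 - 17.089*d^3 + 32.6792*d^2 + 4.0733*d + 0.1225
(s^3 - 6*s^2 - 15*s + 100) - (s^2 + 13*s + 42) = s^3 - 7*s^2 - 28*s + 58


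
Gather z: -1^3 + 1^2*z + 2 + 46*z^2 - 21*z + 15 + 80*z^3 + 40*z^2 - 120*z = 80*z^3 + 86*z^2 - 140*z + 16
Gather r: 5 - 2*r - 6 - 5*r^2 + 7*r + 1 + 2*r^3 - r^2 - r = 2*r^3 - 6*r^2 + 4*r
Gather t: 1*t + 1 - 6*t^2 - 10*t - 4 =-6*t^2 - 9*t - 3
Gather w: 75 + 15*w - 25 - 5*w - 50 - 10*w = 0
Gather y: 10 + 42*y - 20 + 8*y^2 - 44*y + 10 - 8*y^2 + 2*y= 0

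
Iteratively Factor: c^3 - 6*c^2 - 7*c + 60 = (c + 3)*(c^2 - 9*c + 20) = (c - 4)*(c + 3)*(c - 5)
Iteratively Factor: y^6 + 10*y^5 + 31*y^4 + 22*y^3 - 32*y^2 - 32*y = (y)*(y^5 + 10*y^4 + 31*y^3 + 22*y^2 - 32*y - 32) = y*(y + 4)*(y^4 + 6*y^3 + 7*y^2 - 6*y - 8) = y*(y + 2)*(y + 4)*(y^3 + 4*y^2 - y - 4) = y*(y - 1)*(y + 2)*(y + 4)*(y^2 + 5*y + 4) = y*(y - 1)*(y + 2)*(y + 4)^2*(y + 1)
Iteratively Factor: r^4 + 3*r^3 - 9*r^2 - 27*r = (r + 3)*(r^3 - 9*r) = (r - 3)*(r + 3)*(r^2 + 3*r) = r*(r - 3)*(r + 3)*(r + 3)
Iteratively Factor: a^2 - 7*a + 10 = (a - 2)*(a - 5)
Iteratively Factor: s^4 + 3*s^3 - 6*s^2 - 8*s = (s + 1)*(s^3 + 2*s^2 - 8*s) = s*(s + 1)*(s^2 + 2*s - 8) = s*(s + 1)*(s + 4)*(s - 2)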